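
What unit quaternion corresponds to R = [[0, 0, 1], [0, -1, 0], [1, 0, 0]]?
0.7071i + 0.7071k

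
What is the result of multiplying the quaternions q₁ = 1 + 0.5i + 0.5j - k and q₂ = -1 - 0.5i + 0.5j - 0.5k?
-1.5 - 0.75i + 0.75j + k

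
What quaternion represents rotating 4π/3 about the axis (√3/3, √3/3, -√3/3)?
-0.5 + 0.5i + 0.5j - 0.5k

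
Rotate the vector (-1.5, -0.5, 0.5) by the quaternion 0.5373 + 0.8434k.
(1.087, -1.148, 0.5)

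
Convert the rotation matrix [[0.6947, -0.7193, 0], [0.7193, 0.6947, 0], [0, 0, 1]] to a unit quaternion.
0.9205 + 0.3907k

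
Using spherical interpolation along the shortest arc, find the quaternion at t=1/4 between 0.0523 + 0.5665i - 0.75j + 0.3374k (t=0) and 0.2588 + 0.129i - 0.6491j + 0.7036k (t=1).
0.1092 + 0.4717i - 0.7518j + 0.4477k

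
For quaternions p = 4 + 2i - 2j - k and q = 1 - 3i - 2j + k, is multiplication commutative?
No: pq = 7 - 14i - 9j - 7k ≠ 7 - 6i - 11j + 13k = qp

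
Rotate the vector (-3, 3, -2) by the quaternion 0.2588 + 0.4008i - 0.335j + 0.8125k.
(-1.389, -0.877, -4.393)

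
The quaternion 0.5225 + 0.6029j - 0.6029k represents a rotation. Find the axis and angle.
axis = (0, √2/2, -√2/2), θ = 117°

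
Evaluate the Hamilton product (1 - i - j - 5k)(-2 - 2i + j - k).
-8 + 6i + 12j + 6k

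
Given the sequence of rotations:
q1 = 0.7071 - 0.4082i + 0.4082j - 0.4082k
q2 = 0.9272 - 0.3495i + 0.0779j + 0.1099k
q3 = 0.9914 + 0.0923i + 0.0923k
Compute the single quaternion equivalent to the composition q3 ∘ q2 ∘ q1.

q2 · q1 = 0.526 - 0.7023i + 0.246j - 0.4116k
q3 · q2 · q1 = 0.6243 - 0.6704i + 0.2171j - 0.3368k
0.6243 - 0.6704i + 0.2171j - 0.3368k


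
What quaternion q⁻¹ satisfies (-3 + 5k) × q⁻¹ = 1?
-0.0882 - 0.1471k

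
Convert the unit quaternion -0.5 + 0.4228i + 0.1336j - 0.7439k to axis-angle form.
axis = (0.4882, 0.1543, -0.859), θ = 4π/3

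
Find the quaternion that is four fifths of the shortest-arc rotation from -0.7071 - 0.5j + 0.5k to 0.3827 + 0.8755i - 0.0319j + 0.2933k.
-0.5596 - 0.8109i - 0.1155j - 0.1266k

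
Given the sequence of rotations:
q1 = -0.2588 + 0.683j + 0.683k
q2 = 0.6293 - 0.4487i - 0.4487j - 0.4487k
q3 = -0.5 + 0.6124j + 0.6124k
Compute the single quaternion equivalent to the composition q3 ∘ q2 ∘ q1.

q2 · q1 = 0.4501 + 0.1161i + 0.8524j + 0.2395k
q3 · q2 · q1 = -0.8937 - 0.4334i - 0.0795j + 0.0848k
-0.8937 - 0.4334i - 0.0795j + 0.0848k


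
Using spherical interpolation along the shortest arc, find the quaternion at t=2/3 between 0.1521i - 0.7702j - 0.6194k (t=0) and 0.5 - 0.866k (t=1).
0.3678 + 0.0592i - 0.2999j - 0.8782k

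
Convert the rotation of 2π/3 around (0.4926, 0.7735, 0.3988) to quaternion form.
0.5 + 0.4266i + 0.6699j + 0.3454k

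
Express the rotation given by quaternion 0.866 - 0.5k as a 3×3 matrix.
[[0.5, 0.866, 0], [-0.866, 0.5, 0], [0, 0, 1]]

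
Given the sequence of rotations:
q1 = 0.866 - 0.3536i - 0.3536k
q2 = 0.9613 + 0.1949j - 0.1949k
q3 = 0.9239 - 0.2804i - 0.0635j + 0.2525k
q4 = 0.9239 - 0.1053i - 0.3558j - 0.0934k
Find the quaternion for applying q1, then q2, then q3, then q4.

q2 · q1 = 0.7636 - 0.4088i + 0.2377j - 0.4398k
q3 · q2 · q1 = 0.717 - 0.6239i - 0.0554j - 0.3061k
q4 · q3 · q2 · q1 = 0.5484 - 0.5482i - 0.2803j - 0.5659k
0.5484 - 0.5482i - 0.2803j - 0.5659k


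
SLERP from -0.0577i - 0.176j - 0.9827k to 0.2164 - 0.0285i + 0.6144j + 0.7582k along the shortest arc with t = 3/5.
-0.1342 - 0.0064i - 0.4545j - 0.8806k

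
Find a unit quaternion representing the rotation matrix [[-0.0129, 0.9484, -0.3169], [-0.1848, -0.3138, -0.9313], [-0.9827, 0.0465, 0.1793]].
-0.4617 - 0.5295i - 0.3605j + 0.6136k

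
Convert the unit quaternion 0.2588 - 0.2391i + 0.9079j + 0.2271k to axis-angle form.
axis = (-0.2475, 0.9399, 0.2351), θ = 5π/6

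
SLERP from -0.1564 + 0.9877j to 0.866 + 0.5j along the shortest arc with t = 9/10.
0.7997 + 0.6004j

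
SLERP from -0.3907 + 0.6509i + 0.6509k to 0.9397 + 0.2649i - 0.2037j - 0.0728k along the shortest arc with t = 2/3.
-0.9213 + 0.0759i + 0.1624j + 0.345k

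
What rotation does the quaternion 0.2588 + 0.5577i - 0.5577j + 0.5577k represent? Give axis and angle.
axis = (√3/3, -√3/3, √3/3), θ = 5π/6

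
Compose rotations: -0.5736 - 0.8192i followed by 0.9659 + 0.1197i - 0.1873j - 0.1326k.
-0.456 - 0.8599i + 0.2161j - 0.0774k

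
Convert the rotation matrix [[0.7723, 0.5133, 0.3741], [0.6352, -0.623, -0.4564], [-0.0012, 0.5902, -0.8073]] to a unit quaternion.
0.2924 + 0.8948i + 0.3209j + 0.1042k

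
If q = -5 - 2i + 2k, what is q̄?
-5 + 2i - 2k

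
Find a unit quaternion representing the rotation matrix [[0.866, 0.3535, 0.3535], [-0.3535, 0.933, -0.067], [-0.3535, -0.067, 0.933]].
0.9659 + 0.183j - 0.183k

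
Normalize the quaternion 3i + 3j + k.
0.6882i + 0.6882j + 0.2294k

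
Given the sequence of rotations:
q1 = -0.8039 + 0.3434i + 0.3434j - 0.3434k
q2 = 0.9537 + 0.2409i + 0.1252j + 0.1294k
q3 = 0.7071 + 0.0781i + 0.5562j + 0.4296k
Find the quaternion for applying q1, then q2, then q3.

q2 · q1 = -0.848 + 0.0464i + 0.354j - 0.3918k
q3 · q2 · q1 = -0.6318 - 0.4034i - 0.1708j - 0.6395k
-0.6318 - 0.4034i - 0.1708j - 0.6395k


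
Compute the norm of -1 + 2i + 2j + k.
√10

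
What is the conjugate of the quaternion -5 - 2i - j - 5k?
-5 + 2i + j + 5k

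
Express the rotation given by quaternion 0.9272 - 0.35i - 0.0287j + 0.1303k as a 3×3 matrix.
[[0.9644, -0.2215, -0.1444], [0.2617, 0.721, 0.6416], [-0.038, -0.6565, 0.7534]]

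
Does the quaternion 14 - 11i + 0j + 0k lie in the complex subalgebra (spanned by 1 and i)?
Yes. The quaternion 14 - 11i has j- and k-coefficients y = z = 0, so it lies in the complex subalgebra spanned by 1 and i.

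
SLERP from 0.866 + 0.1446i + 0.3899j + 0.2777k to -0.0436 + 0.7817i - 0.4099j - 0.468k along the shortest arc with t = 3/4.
0.3325 - 0.6311i + 0.4893j + 0.5017k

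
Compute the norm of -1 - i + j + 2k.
√7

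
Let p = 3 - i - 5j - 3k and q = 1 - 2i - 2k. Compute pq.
-5 + 3i - j - 19k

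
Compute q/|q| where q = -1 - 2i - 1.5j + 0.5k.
-0.3651 - 0.7303i - 0.5477j + 0.1826k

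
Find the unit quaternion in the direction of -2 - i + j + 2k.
-0.6325 - 0.3162i + 0.3162j + 0.6325k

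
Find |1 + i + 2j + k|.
√7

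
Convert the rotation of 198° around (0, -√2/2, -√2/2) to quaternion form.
-0.1564 - 0.6984j - 0.6984k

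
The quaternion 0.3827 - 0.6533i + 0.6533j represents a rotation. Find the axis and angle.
axis = (-√2/2, √2/2, 0), θ = 3π/4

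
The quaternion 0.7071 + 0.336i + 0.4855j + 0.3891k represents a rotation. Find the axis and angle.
axis = (0.4752, 0.6866, 0.5503), θ = π/2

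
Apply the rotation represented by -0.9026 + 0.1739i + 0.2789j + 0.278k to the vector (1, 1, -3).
(2.509, -1.027, -1.911)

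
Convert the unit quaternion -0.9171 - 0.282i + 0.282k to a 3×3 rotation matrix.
[[0.841, 0.5172, -0.159], [-0.5172, 0.6819, -0.5172], [-0.159, 0.5172, 0.841]]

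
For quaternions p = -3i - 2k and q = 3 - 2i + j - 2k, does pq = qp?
No: pq = -10 - 7i - 2j - 9k ≠ -10 - 11i + 2j - 3k = qp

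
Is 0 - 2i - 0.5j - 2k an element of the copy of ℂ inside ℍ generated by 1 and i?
No. The quaternion -2i - 0.5j - 2k has j-coefficient y = -0.5 and k-coefficient z = -2, not both zero, so it does not lie in the complex subalgebra spanned by 1 and i.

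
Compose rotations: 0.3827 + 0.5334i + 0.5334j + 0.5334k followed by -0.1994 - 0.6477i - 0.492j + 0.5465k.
0.2401 - 0.9082i + 0.3423j + 0.0197k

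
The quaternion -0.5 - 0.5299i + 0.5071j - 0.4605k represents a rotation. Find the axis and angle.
axis = (-0.6119, 0.5855, -0.5317), θ = 4π/3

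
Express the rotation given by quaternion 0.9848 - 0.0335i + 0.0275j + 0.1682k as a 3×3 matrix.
[[0.9419, -0.3331, 0.0429], [0.3294, 0.9412, 0.0752], [-0.0654, -0.0567, 0.9962]]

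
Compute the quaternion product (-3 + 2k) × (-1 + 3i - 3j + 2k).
-1 - 3i + 15j - 8k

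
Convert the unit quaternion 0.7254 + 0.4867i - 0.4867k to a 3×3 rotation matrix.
[[0.5262, 0.7061, -0.4738], [-0.7061, 0.0525, -0.7061], [-0.4738, 0.7061, 0.5262]]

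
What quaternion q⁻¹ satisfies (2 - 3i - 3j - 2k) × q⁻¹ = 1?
0.0769 + 0.1154i + 0.1154j + 0.0769k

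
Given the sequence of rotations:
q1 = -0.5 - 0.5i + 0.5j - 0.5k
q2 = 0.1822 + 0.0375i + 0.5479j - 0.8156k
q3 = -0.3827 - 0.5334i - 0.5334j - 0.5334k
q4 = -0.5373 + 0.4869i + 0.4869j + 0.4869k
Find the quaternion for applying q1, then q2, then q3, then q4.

q2 · q1 = -0.7541 + 0.024i + 0.2437j + 0.6094k
q3 · q2 · q1 = 0.7564 + 0.198i + 0.6212j + 0.0518k
q4 · q3 · q2 · q1 = -0.8305 - 0.0153i + 0.1057j + 0.5465k
-0.8305 - 0.0153i + 0.1057j + 0.5465k


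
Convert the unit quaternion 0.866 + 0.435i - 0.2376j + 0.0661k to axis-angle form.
axis = (0.8699, -0.4752, 0.1322), θ = π/3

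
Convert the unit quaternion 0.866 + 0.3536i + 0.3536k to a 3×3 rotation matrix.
[[0.7499, -0.6124, 0.2501], [0.6124, 0.4999, -0.6124], [0.2501, 0.6124, 0.7499]]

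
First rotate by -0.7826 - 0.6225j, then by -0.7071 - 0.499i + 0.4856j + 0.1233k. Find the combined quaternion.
0.8557 + 0.4673i + 0.0601j + 0.2141k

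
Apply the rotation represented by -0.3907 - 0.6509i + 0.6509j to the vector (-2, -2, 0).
(1.389, 1.389, -2.034)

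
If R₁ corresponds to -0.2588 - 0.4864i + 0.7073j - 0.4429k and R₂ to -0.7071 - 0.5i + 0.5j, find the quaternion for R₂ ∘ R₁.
-0.4139 + 0.2519i - 0.851j + 0.2027k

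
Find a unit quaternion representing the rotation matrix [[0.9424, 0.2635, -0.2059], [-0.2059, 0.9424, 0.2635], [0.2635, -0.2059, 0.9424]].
0.9782 - 0.12i - 0.12j - 0.12k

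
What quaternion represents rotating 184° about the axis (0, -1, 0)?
-0.0349 - 0.9994j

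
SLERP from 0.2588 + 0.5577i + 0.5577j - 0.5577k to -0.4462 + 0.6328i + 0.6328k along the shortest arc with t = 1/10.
0.3168 + 0.45i + 0.5424j - 0.6348k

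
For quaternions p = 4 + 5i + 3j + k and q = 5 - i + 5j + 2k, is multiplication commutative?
No: pq = 8 + 22i + 24j + 41k ≠ 8 + 20i + 46j - 15k = qp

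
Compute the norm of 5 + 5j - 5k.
√75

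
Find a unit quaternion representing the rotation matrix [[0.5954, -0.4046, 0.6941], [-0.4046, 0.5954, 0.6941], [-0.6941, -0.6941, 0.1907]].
0.7716 - 0.4498i + 0.4498j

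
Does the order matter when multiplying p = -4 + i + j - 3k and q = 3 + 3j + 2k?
Yes: pq = -9 + 14i - 11j - 14k ≠ -9 - 8i - 7j - 20k = qp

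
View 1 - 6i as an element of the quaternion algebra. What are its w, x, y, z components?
1 - 6i + 0j + 0k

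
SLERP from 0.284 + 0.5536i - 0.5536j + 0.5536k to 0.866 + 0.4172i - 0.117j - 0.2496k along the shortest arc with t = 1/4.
0.5062 + 0.591i - 0.4975j + 0.3834k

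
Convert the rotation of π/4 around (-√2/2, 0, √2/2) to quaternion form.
0.9239 - 0.2706i + 0.2706k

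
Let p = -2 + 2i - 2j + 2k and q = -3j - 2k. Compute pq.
-2 + 10i + 10j - 2k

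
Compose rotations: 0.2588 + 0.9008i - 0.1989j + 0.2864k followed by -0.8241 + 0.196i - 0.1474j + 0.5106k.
-0.5654 - 0.6323i + 0.5296j - 0.0101k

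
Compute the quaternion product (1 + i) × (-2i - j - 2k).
2 - 2i + j - 3k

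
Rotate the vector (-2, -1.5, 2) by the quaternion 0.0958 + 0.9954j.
(2.345, -1.5, -1.582)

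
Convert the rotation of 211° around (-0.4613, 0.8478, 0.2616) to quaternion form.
-0.2672 - 0.4445i + 0.817j + 0.2521k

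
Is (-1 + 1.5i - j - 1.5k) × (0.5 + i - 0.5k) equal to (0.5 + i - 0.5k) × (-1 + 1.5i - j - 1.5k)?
No: pq = -2.75 + 0.25i - 1.25j + 0.75k ≠ -2.75 - 0.75i + 0.25j - 1.25k = qp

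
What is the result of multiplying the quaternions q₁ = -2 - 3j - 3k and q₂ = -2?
4 + 6j + 6k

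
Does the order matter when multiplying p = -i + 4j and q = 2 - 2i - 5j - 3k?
Yes: pq = 18 - 14i + 5j + 13k ≠ 18 + 10i + 11j - 13k = qp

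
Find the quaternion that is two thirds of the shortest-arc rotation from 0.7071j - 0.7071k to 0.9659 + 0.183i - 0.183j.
-0.7984 - 0.1513i + 0.4808j - 0.3295k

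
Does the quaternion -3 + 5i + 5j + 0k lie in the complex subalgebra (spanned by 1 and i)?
No. The quaternion -3 + 5i + 5j has j-coefficient y = 5 and k-coefficient z = 0, not both zero, so it does not lie in the complex subalgebra spanned by 1 and i.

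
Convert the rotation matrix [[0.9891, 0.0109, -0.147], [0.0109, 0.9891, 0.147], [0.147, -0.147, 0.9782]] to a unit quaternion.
0.9945 - 0.0739i - 0.0739j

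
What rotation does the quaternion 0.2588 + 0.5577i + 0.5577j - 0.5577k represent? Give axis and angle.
axis = (√3/3, √3/3, -√3/3), θ = 5π/6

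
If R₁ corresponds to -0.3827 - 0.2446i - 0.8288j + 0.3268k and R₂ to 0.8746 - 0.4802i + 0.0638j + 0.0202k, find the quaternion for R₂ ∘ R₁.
-0.4059 + 0.0074i - 0.5973j + 0.6917k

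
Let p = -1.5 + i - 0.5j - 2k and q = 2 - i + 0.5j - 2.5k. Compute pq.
-6.75 + 5.75i + 2.75j - 0.25k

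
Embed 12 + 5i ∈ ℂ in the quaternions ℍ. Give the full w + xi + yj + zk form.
12 + 5i + 0j + 0k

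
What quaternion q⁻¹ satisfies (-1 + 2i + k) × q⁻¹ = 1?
-0.1667 - 0.3333i - 0.1667k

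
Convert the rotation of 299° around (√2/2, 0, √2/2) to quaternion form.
-0.8616 + 0.3589i + 0.3589k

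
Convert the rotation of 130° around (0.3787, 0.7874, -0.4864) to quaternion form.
0.4226 + 0.3432i + 0.7136j - 0.4408k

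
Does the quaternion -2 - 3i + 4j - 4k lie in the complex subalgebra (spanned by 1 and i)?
No. The quaternion -2 - 3i + 4j - 4k has j-coefficient y = 4 and k-coefficient z = -4, not both zero, so it does not lie in the complex subalgebra spanned by 1 and i.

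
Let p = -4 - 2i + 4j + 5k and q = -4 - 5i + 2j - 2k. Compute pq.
8 + 10i - 53j + 4k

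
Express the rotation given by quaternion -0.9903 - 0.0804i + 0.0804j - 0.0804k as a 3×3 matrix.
[[0.9741, -0.1722, -0.1463], [0.1463, 0.9741, -0.1722], [0.1722, 0.1463, 0.9741]]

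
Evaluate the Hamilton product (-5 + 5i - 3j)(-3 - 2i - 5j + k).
10 - 8i + 29j - 36k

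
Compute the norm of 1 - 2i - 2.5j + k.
3.5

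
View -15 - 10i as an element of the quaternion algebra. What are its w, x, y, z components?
-15 - 10i + 0j + 0k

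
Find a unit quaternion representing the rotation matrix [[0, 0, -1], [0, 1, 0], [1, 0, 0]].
0.7071 - 0.7071j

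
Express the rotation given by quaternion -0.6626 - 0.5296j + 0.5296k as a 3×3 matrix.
[[-0.1219, 0.7018, 0.7018], [-0.7018, 0.439, -0.561], [-0.7018, -0.561, 0.439]]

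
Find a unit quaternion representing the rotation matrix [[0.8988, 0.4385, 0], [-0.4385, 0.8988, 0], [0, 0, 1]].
0.9744 - 0.225k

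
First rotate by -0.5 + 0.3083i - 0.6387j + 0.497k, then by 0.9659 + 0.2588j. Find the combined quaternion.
-0.3177 + 0.4264i - 0.7463j + 0.4003k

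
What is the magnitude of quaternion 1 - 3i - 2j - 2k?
√18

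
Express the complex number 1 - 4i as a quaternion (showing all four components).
1 - 4i + 0j + 0k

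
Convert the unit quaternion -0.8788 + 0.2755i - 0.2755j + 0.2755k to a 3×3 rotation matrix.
[[0.6964, 0.3324, 0.636], [-0.636, 0.6964, 0.3324], [-0.3324, -0.636, 0.6964]]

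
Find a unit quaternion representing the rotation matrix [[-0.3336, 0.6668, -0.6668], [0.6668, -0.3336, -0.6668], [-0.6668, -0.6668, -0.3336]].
-0.5774i - 0.5774j + 0.5774k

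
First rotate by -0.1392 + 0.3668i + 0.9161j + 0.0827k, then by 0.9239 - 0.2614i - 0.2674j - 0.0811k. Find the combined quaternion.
0.2189 + 0.4275i + 0.8755j - 0.0537k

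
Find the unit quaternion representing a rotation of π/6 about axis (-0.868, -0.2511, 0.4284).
0.9659 - 0.2247i - 0.065j + 0.1109k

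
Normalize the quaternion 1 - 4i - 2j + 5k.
0.1474 - 0.5898i - 0.2949j + 0.7372k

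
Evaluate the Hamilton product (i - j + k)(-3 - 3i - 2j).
1 - i - 8k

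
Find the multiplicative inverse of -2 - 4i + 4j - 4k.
-0.0385 + 0.0769i - 0.0769j + 0.0769k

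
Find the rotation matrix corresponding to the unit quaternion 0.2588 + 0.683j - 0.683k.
[[-0.866, 0.3535, 0.3535], [-0.3535, 0.067, -0.933], [-0.3535, -0.933, 0.067]]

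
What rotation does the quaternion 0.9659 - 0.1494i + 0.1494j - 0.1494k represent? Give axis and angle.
axis = (-√3/3, √3/3, -√3/3), θ = π/6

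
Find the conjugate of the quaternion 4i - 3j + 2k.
-4i + 3j - 2k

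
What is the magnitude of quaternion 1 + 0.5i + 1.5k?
1.871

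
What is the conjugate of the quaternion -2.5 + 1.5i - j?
-2.5 - 1.5i + j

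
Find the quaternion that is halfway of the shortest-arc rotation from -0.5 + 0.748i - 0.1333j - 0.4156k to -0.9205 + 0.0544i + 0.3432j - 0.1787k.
-0.8122 + 0.4588i + 0.12j - 0.3398k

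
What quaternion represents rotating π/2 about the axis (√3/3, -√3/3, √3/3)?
0.7071 + 0.4082i - 0.4082j + 0.4082k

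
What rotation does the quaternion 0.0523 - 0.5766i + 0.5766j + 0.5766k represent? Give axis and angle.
axis = (-√3/3, √3/3, √3/3), θ = 174°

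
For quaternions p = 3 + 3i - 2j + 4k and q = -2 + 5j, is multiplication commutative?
No: pq = 4 - 26i + 19j + 7k ≠ 4 + 14i + 19j - 23k = qp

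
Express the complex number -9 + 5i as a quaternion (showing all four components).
-9 + 5i + 0j + 0k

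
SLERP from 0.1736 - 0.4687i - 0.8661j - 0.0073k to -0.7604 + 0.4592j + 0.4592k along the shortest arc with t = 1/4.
0.365 - 0.3802i - 0.838j - 0.1413k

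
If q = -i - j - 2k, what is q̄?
i + j + 2k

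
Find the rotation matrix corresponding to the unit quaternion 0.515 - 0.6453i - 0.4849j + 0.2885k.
[[0.3633, 0.3287, -0.8718], [0.923, 0.0007, 0.3849], [0.1271, -0.9444, -0.3031]]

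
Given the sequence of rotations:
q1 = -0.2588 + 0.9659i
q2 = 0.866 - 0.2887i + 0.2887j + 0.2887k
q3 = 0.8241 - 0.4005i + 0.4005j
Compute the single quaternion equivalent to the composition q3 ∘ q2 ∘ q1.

q2 · q1 = 0.0547 + 0.9112i + 0.2041j - 0.3536k
q3 · q2 · q1 = 0.3283 + 0.5874i + 0.0485j - 0.7381k
0.3283 + 0.5874i + 0.0485j - 0.7381k


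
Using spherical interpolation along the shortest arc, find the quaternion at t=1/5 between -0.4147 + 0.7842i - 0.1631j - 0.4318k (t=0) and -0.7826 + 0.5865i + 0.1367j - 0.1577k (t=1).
-0.5046 + 0.7651i - 0.1044j - 0.3863k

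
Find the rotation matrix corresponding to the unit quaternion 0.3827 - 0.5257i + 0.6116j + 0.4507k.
[[-0.1544, -0.988, -0.0057], [-0.2981, 0.041, 0.9537], [-0.942, 0.1489, -0.3008]]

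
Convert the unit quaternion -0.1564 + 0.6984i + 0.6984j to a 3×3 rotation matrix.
[[0.0245, 0.9755, -0.2185], [0.9755, 0.0245, 0.2185], [0.2185, -0.2185, -0.9511]]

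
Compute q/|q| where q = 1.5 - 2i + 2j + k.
0.4472 - 0.5963i + 0.5963j + 0.2981k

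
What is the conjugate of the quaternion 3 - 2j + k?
3 + 2j - k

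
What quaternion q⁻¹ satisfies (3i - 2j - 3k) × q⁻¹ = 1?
-0.1364i + 0.0909j + 0.1364k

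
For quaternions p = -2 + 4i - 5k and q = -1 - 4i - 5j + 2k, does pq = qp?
No: pq = 28 - 21i + 22j - 19k ≠ 28 + 29i - 2j + 21k = qp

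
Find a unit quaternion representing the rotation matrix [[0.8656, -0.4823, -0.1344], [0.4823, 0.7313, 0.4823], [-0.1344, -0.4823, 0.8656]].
0.9304 - 0.2592i + 0.2592k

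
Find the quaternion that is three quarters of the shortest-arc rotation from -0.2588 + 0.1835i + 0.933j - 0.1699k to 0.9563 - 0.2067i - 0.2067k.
-0.9114 + 0.2396i + 0.3118j + 0.1215k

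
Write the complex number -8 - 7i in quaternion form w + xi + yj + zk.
-8 - 7i + 0j + 0k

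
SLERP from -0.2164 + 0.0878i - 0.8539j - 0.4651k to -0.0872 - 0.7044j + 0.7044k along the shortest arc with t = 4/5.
-0.1347 + 0.0231i - 0.8524j + 0.5048k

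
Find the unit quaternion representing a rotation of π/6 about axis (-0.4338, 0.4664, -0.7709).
0.9659 - 0.1123i + 0.1207j - 0.1995k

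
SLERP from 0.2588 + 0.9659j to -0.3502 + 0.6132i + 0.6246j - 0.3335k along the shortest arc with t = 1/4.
0.1067 + 0.1823i + 0.9724j - 0.0992k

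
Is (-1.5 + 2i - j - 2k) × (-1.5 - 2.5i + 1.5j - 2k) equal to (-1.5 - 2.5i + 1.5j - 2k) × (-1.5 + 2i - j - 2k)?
No: pq = 4.75 + 5.75i + 8.25j + 6.5k ≠ 4.75 - 4.25i - 9.75j + 5.5k = qp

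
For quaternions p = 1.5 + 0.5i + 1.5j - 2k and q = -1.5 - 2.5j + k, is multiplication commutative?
No: pq = 3.5 - 4.25i - 6.5j + 3.25k ≠ 3.5 + 2.75i - 5.5j + 5.75k = qp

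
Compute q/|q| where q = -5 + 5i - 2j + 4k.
-0.5976 + 0.5976i - 0.239j + 0.4781k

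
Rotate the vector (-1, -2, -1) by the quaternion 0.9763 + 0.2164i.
(-1, -1.39, -1.751)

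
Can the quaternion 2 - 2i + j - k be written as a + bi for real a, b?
No. The quaternion 2 - 2i + j - k has j-coefficient y = 1 and k-coefficient z = -1, not both zero, so it does not lie in the complex subalgebra spanned by 1 and i.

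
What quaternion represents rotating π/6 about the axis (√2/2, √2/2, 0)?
0.9659 + 0.183i + 0.183j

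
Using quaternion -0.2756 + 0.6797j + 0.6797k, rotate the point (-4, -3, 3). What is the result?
(1.144, 4.043, -4.043)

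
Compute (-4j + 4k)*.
4j - 4k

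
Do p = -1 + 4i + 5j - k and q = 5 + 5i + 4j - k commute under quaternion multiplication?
No: pq = -46 + 14i + 20j - 13k ≠ -46 + 16i + 22j + 5k = qp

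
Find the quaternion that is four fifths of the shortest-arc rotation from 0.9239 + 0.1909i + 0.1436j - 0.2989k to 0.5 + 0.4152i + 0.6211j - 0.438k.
0.6129 + 0.3839i + 0.5435j - 0.4262k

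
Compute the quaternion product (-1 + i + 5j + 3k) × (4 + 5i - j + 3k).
-13 + 17i + 33j - 17k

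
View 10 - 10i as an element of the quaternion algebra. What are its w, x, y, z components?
10 - 10i + 0j + 0k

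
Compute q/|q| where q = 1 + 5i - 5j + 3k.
0.1291 + 0.6455i - 0.6455j + 0.3873k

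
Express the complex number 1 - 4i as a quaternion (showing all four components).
1 - 4i + 0j + 0k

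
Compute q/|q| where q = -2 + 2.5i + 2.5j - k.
-0.4781 + 0.5976i + 0.5976j - 0.239k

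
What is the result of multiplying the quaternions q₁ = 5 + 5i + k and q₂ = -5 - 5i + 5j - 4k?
4 - 55i + 40j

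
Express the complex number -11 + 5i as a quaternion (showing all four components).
-11 + 5i + 0j + 0k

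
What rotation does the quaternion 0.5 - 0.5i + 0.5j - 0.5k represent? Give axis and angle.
axis = (-√3/3, √3/3, -√3/3), θ = 2π/3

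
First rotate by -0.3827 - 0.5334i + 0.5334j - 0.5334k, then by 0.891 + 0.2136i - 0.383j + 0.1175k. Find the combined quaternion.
0.0399 - 0.4154i + 0.6731j - 0.6106k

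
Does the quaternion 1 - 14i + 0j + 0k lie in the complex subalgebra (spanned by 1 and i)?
Yes. The quaternion 1 - 14i has j- and k-coefficients y = z = 0, so it lies in the complex subalgebra spanned by 1 and i.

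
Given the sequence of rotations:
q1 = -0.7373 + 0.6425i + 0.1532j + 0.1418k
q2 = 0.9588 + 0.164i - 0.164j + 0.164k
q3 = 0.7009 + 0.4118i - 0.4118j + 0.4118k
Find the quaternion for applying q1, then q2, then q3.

q2 · q1 = -0.8104 + 0.4467i + 0.3499j + 0.1455k
q3 · q2 · q1 = -0.6678 - 0.2246i + 0.703j + 0.0963k
-0.6678 - 0.2246i + 0.703j + 0.0963k


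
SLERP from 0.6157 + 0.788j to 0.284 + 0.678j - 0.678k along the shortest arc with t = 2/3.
0.4259 + 0.7674j - 0.4792k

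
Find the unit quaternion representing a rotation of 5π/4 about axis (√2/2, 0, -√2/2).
-0.3827 + 0.6533i - 0.6533k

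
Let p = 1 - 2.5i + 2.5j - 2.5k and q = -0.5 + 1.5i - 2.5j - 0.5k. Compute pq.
8.25 - 4.75i - 8.75j + 3.25k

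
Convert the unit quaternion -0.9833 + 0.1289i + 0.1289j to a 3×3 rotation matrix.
[[0.9668, 0.0332, -0.2535], [0.0332, 0.9668, 0.2535], [0.2535, -0.2535, 0.9335]]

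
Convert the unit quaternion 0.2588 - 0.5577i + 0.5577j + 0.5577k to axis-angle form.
axis = (-√3/3, √3/3, √3/3), θ = 5π/6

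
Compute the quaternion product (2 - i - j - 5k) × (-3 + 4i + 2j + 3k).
15 + 18i - 10j + 23k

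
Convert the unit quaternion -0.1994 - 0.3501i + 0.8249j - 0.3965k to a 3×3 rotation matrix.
[[-0.6753, -0.7357, -0.0513], [-0.4195, 0.4404, -0.7938], [0.6066, -0.5145, -0.6061]]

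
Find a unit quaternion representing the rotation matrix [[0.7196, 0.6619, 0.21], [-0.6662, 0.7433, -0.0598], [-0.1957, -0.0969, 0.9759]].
0.9272 - 0.01i + 0.1094j - 0.3581k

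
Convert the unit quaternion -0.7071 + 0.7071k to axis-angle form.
axis = (0, 0, 1), θ = 3π/2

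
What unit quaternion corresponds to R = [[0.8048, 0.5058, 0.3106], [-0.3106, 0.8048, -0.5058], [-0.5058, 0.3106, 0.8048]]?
0.9239 + 0.2209i + 0.2209j - 0.2209k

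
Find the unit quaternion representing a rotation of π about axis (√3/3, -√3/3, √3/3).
0.5774i - 0.5774j + 0.5774k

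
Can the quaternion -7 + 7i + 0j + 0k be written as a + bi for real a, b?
Yes. The quaternion -7 + 7i has j- and k-coefficients y = z = 0, so it lies in the complex subalgebra spanned by 1 and i.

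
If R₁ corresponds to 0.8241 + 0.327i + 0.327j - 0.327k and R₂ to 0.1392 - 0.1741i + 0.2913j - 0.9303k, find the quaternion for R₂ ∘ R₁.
-0.2278 + 0.111i - 0.0756j - 0.9644k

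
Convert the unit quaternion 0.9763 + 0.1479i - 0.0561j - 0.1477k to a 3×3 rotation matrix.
[[0.9501, 0.2718, -0.1532], [-0.305, 0.9126, -0.2722], [0.0659, 0.3054, 0.95]]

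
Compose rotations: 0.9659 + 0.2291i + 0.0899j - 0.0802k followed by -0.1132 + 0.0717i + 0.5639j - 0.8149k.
-0.2418 + 0.0714i + 0.3536j - 0.9008k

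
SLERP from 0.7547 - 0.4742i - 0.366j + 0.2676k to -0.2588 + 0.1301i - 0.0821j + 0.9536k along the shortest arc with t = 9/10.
-0.1386 + 0.0551i - 0.137j + 0.9793k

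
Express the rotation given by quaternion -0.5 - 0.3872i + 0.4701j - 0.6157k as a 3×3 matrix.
[[-0.2002, -0.9797, 0.0067], [0.2517, -0.058, -0.9661], [0.9469, -0.1917, 0.2582]]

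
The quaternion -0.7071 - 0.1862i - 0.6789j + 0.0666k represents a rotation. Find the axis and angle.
axis = (-0.2633, -0.9601, 0.0942), θ = 3π/2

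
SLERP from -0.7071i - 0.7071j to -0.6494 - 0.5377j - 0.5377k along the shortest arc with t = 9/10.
-0.6134 - 0.0901i - 0.598j - 0.5079k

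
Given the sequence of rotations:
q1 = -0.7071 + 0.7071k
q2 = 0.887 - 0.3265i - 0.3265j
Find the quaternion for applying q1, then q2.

q2 · q1 = -0.6272 + 0.4617j + 0.6272k
-0.6272 + 0.4617j + 0.6272k


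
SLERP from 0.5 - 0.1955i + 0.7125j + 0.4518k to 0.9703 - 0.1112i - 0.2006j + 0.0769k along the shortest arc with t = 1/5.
0.68 - 0.1986i + 0.5718j + 0.4138k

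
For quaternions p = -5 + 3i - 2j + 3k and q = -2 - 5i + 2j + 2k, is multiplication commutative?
No: pq = 23 + 9i - 27j - 20k ≠ 23 + 29i + 15j - 12k = qp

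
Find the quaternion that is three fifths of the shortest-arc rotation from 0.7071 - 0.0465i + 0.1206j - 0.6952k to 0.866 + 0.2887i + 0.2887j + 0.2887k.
0.9401 + 0.1774i + 0.2579j - 0.1351k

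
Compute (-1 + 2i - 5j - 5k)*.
-1 - 2i + 5j + 5k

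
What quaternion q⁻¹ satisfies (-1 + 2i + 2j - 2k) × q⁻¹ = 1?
-0.0769 - 0.1538i - 0.1538j + 0.1538k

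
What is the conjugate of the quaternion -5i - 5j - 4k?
5i + 5j + 4k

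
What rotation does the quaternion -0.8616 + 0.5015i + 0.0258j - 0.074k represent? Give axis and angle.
axis = (0.988, 0.0508, -0.1458), θ = 299°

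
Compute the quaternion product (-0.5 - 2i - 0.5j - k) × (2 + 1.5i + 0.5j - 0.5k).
1.75 - 4i - 3.75j - 2k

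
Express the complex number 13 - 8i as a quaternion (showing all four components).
13 - 8i + 0j + 0k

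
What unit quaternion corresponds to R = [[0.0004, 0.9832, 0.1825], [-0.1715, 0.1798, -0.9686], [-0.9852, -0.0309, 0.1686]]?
0.5807 + 0.4037i + 0.5027j - 0.4971k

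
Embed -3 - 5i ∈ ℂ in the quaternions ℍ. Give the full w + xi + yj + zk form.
-3 - 5i + 0j + 0k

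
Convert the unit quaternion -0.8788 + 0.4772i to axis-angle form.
axis = (1, 0, 0), θ = 303°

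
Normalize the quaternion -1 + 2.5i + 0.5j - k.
-0.343 + 0.8575i + 0.1715j - 0.343k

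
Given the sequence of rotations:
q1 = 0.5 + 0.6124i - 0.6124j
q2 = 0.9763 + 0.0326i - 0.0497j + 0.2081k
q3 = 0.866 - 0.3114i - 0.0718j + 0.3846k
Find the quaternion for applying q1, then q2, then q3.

q2 · q1 = 0.4377 + 0.7416i - 0.4953j + 0.1145k
q3 · q2 · q1 = 0.5304 + 0.6882i - 0.1395j + 0.475k
0.5304 + 0.6882i - 0.1395j + 0.475k


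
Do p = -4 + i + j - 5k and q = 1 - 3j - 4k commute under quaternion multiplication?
No: pq = -21 - 18i + 17j + 8k ≠ -21 + 20i + 9j + 14k = qp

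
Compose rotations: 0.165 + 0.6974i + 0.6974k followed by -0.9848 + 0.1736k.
-0.2836 - 0.6868i + 0.1211j - 0.6582k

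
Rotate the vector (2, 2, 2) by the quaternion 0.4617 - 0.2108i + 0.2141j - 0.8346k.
(1.49, -3.011, 0.843)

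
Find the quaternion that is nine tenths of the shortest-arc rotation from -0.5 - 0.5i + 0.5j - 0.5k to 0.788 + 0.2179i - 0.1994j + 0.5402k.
-0.7674 - 0.25i + 0.2332j - 0.5425k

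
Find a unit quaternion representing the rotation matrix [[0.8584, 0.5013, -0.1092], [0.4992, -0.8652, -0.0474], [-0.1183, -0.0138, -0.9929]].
0.0087 + 0.9639i + 0.2595j - 0.059k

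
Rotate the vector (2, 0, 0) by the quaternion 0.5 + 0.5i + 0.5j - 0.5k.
(0, 0, -2)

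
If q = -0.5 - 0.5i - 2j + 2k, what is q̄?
-0.5 + 0.5i + 2j - 2k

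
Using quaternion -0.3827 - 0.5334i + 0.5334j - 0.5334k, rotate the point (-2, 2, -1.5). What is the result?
(-1.92, 1.511, -2.069)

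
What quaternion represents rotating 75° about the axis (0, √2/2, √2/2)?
0.7934 + 0.4305j + 0.4305k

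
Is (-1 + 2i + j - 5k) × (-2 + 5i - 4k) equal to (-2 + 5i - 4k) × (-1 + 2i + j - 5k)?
No: pq = -28 - 13i - 19j + 9k ≠ -28 - 5i + 15j + 19k = qp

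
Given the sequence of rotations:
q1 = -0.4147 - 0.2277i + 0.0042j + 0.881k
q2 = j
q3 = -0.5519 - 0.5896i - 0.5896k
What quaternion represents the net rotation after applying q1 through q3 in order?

q2 · q1 = -0.0042 + 0.881i - 0.4147j + 0.2277k
q3 · q2 · q1 = 0.656 - 0.7283i - 0.1563j + 0.1213k
0.656 - 0.7283i - 0.1563j + 0.1213k


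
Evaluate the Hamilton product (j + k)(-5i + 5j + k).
-6 - 4i - 5j + 5k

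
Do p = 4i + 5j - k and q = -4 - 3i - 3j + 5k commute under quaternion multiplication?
No: pq = 32 + 6i - 37j + 7k ≠ 32 - 38i - 3j + k = qp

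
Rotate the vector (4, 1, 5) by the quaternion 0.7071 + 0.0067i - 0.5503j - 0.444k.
(-3.3, 0.46, 5.559)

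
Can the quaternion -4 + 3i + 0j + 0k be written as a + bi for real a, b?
Yes. The quaternion -4 + 3i has j- and k-coefficients y = z = 0, so it lies in the complex subalgebra spanned by 1 and i.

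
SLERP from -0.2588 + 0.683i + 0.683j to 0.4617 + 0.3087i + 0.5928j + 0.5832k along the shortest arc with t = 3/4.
0.2998 + 0.4567i + 0.6888j + 0.4765k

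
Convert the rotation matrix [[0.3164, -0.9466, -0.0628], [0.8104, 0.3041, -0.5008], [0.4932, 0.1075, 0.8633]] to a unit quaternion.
0.788 + 0.193i - 0.1764j + 0.5574k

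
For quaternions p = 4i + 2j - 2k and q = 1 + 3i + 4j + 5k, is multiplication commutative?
No: pq = -10 + 22i - 24j + 8k ≠ -10 - 14i + 28j - 12k = qp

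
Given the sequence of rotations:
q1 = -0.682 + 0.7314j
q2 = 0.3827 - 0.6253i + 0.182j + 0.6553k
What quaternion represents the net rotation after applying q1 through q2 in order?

q2 · q1 = -0.3941 - 0.0528i + 0.1558j - 0.9043k
-0.3941 - 0.0528i + 0.1558j - 0.9043k


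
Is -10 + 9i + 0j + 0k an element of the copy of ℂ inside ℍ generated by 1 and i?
Yes. The quaternion -10 + 9i has j- and k-coefficients y = z = 0, so it lies in the complex subalgebra spanned by 1 and i.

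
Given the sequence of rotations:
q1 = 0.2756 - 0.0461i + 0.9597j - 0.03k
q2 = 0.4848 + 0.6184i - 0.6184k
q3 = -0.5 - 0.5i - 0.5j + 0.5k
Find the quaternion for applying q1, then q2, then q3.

q2 · q1 = 0.1436 + 0.7416i + 0.5123j + 0.4085k
q3 · q2 · q1 = 0.3509 - 0.903i + 0.2471j - 0.0178k
0.3509 - 0.903i + 0.2471j - 0.0178k


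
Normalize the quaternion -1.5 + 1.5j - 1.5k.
-0.5774 + 0.5774j - 0.5774k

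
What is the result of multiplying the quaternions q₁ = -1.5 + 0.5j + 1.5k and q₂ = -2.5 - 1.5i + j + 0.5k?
2.5 + i - 5j - 3.75k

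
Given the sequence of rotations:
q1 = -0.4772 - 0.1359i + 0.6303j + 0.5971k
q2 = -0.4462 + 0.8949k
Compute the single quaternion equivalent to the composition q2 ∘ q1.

q2 · q1 = -0.3214 - 0.5034i - 0.4029j - 0.6935k
-0.3214 - 0.5034i - 0.4029j - 0.6935k


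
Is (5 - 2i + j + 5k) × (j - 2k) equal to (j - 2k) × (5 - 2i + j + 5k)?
No: pq = 9 - 7i + j - 12k ≠ 9 + 7i + 9j - 8k = qp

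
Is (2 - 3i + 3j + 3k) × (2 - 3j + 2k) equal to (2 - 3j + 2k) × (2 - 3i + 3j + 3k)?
No: pq = 7 + 9i + 6j + 19k ≠ 7 - 21i - 6j + k = qp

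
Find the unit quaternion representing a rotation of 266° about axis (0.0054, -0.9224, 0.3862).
-0.682 + 0.0039i - 0.6746j + 0.2824k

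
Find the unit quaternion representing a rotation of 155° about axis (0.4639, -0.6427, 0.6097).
0.2164 + 0.4529i - 0.6275j + 0.5952k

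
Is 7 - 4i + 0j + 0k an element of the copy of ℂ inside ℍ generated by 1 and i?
Yes. The quaternion 7 - 4i has j- and k-coefficients y = z = 0, so it lies in the complex subalgebra spanned by 1 and i.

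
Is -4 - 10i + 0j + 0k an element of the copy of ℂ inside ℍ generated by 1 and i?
Yes. The quaternion -4 - 10i has j- and k-coefficients y = z = 0, so it lies in the complex subalgebra spanned by 1 and i.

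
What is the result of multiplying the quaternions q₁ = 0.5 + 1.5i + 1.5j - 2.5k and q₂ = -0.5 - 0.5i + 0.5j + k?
2.25 + 1.75i - 0.75j + 3.25k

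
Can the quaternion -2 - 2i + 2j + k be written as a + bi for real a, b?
No. The quaternion -2 - 2i + 2j + k has j-coefficient y = 2 and k-coefficient z = 1, not both zero, so it does not lie in the complex subalgebra spanned by 1 and i.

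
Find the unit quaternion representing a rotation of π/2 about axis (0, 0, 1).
0.7071 + 0.7071k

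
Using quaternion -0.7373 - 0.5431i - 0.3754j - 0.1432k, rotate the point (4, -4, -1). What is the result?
(1.213, 1.693, -5.354)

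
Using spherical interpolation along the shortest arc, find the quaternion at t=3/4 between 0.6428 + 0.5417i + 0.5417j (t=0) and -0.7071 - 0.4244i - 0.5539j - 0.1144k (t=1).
0.693 + 0.4551i + 0.5525j + 0.086k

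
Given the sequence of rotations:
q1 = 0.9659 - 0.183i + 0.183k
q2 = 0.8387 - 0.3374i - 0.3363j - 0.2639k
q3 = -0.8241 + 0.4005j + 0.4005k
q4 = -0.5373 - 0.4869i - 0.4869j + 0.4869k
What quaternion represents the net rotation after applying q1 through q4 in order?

q2 · q1 = 0.7966 - 0.5409i - 0.2148j - 0.163k
q3 · q2 · q1 = -0.5052 + 0.4665i + 0.2794j + 0.67k
q4 · q3 · q2 · q1 = 0.3084 - 0.4669i + 0.6492j - 0.5149k
0.3084 - 0.4669i + 0.6492j - 0.5149k


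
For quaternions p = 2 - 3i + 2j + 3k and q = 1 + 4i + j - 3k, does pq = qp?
No: pq = 21 - 4i + 7j - 14k ≠ 21 + 14i + j + 8k = qp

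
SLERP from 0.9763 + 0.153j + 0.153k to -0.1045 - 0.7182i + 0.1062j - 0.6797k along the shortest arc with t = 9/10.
0.2375 + 0.6923i - 0.0809j + 0.6766k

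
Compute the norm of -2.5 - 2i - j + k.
3.5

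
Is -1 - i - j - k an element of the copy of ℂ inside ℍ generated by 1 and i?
No. The quaternion -1 - i - j - k has j-coefficient y = -1 and k-coefficient z = -1, not both zero, so it does not lie in the complex subalgebra spanned by 1 and i.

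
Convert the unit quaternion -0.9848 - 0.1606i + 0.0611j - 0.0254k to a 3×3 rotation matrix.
[[0.9912, -0.0697, -0.1122], [0.0304, 0.9471, -0.3194], [0.1285, 0.3132, 0.9409]]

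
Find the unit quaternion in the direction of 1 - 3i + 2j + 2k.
0.2357 - 0.7071i + 0.4714j + 0.4714k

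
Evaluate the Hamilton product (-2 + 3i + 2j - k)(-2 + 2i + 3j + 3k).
-5 - i - 21j + k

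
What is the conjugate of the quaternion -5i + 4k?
5i - 4k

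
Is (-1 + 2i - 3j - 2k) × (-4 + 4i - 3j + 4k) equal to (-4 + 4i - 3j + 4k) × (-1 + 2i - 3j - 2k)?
No: pq = -5 - 30i - j + 10k ≠ -5 + 6i + 31j - 2k = qp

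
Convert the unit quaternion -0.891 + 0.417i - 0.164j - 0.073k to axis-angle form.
axis = (0.9185, -0.3612, -0.1608), θ = 306°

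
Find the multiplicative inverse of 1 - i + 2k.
0.1667 + 0.1667i - 0.3333k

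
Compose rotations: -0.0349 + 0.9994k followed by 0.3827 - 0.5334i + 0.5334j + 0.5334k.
-0.5464 + 0.5517i + 0.5145j + 0.3639k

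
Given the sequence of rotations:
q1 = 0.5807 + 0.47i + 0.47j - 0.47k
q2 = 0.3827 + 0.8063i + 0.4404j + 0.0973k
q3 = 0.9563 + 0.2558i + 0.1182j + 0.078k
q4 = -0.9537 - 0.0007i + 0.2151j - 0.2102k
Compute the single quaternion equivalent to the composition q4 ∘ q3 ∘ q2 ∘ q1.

q2 · q1 = -0.318 + 0.3954i + 0.8603j + 0.0486k
q3 · q2 · q1 = -0.5107 + 0.2354i + 0.8035j + 0.195k
q4 · q3 · q2 · q1 = 0.3554 - 0.0133i - 0.9255j - 0.1298k
0.3554 - 0.0133i - 0.9255j - 0.1298k


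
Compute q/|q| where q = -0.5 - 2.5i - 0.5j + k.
-0.1796 - 0.898i - 0.1796j + 0.3592k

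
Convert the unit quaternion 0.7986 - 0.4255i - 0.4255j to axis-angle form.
axis = (-√2/2, -√2/2, 0), θ = 74°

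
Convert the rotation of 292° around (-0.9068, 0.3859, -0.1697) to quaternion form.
-0.829 - 0.5071i + 0.2158j - 0.0949k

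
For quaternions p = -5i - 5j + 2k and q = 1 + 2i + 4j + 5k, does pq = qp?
No: pq = 20 - 38i + 24j - 8k ≠ 20 + 28i - 34j + 12k = qp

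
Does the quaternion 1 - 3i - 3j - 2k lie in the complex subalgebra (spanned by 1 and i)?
No. The quaternion 1 - 3i - 3j - 2k has j-coefficient y = -3 and k-coefficient z = -2, not both zero, so it does not lie in the complex subalgebra spanned by 1 and i.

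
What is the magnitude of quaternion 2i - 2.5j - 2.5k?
4.062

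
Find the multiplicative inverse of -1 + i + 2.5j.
-0.1212 - 0.1212i - 0.303j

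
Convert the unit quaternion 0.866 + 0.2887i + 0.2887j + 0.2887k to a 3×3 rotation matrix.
[[0.6666, -0.3333, 0.6667], [0.6667, 0.6666, -0.3333], [-0.3333, 0.6667, 0.6666]]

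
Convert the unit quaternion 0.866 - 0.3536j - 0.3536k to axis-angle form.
axis = (0, -√2/2, -√2/2), θ = π/3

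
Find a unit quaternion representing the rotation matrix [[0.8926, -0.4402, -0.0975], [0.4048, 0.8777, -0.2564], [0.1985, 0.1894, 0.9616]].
0.9659 + 0.1154i - 0.0766j + 0.2187k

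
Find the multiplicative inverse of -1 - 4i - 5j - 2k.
-0.0217 + 0.087i + 0.1087j + 0.0435k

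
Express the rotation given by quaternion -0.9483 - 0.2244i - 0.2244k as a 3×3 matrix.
[[0.8993, -0.4256, 0.1007], [0.4256, 0.7986, -0.4256], [0.1007, 0.4256, 0.8993]]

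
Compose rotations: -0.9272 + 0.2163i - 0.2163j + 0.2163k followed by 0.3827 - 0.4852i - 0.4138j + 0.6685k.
-0.484 + 0.5877i + 0.5504j - 0.3426k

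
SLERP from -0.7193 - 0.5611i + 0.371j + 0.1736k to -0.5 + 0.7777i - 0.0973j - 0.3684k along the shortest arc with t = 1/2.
-0.1429 - 0.8727i + 0.3053j + 0.3533k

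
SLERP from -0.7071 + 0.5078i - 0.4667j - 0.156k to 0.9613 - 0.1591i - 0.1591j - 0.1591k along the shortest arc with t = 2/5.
-0.8858 + 0.4004i - 0.2326j - 0.0307k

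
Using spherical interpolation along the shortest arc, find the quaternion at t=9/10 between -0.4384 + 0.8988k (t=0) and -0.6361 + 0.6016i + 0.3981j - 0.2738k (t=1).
-0.6926 + 0.5915i + 0.3914j - 0.1314k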